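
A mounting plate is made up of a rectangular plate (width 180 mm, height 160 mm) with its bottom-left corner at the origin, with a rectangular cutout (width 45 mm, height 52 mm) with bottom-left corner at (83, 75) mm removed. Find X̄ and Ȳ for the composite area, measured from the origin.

Part | A | x̄ᵢ | ȳᵢ | A·x̄ᵢ | A·ȳᵢ
plate | 28800.00 | 90.00 | 80.00 | 2592000.00 | 2304000.00
hole | -2340.00 | 105.50 | 101.00 | -246870.00 | -236340.00
Σ | 26460.00 |  |  | 2345130.00 | 2067660.00
X̄ = 2345130.00 / 26460.00 = 88.63 mm
Ȳ = 2067660.00 / 26460.00 = 78.14 mm

X̄ = 88.63 mm, Ȳ = 78.14 mm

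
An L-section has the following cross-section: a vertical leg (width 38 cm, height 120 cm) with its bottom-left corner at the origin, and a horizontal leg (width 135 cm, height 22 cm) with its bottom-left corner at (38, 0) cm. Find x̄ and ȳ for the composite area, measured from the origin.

vertical leg: A = 38 × 120 = 4560.00, centroid at (19.00, 60.00).
horizontal leg: A = 135 × 22 = 2970.00, centroid at (105.50, 11.00).
ΣA = 7530.00 cm²
ΣAx̄ = (4560.00)(19.00) + (2970.00)(105.50) = 399975.00 cm³
ΣAȳ = (4560.00)(60.00) + (2970.00)(11.00) = 306270.00 cm³
x̄ = 399975.00 / 7530.00 = 53.12 cm
ȳ = 306270.00 / 7530.00 = 40.67 cm

x̄ = 53.12 cm, ȳ = 40.67 cm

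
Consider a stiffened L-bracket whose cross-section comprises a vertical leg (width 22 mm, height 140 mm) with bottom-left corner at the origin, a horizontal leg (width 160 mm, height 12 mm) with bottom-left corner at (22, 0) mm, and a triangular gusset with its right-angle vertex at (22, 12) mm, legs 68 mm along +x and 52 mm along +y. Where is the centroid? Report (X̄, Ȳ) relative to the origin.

vertical leg: A = 22 × 140 = 3080.00, centroid at (11.00, 70.00).
horizontal leg: A = 160 × 12 = 1920.00, centroid at (102.00, 6.00).
gusset: A = ½·68·52 = 1768.00, centroid at (44.67, 29.33).
ΣA = 6768.00 mm², ΣAX̄ = 308690.67 mm³, ΣAȲ = 278981.33 mm³.
X̄ = 308690.67/6768.00 = 45.61 mm; Ȳ = 278981.33/6768.00 = 41.22 mm.

X̄ = 45.61 mm, Ȳ = 41.22 mm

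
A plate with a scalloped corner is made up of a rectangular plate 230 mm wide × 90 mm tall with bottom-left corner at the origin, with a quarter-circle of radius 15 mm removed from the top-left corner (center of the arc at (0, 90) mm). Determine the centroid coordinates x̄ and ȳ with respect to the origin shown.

x̄ = 115.94 mm, ȳ = 44.67 mm

plate: A = 230 × 90 = 20700.00, centroid at (115.00, 45.00).
removed quarter-circle: A = −¼π·15² = -176.71, centroid at (6.37, 83.63).
ΣA = 20523.29 mm²
ΣAx̄ = (20700.00)(115.00) + (-176.71)(6.37) = 2379375.00 mm³
ΣAȳ = (20700.00)(45.00) + (-176.71)(83.63) = 916720.69 mm³
x̄ = 2379375.00 / 20523.29 = 115.94 mm
ȳ = 916720.69 / 20523.29 = 44.67 mm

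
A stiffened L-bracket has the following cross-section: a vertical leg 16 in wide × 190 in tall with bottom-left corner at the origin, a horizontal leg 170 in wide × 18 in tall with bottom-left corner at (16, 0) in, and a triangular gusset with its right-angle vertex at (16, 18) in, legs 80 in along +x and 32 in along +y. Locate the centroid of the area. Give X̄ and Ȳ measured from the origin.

vertical leg: A = 16 × 190 = 3040.00, centroid at (8.00, 95.00).
horizontal leg: A = 170 × 18 = 3060.00, centroid at (101.00, 9.00).
gusset: A = ½·80·32 = 1280.00, centroid at (42.67, 28.67).
ΣA = 7380.00 in²
ΣAX̄ = (3040.00)(8.00) + (3060.00)(101.00) + (1280.00)(42.67) = 387993.33 in³
ΣAȲ = (3040.00)(95.00) + (3060.00)(9.00) + (1280.00)(28.67) = 353033.33 in³
X̄ = 387993.33 / 7380.00 = 52.57 in
Ȳ = 353033.33 / 7380.00 = 47.84 in

X̄ = 52.57 in, Ȳ = 47.84 in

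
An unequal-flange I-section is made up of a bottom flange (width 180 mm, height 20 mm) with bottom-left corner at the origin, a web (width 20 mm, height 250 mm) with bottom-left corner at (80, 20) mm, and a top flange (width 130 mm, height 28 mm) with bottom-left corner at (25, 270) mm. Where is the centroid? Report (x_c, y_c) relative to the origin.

bottom flange: A = 180 × 20 = 3600.00, centroid at (90.00, 10.00).
web: A = 20 × 250 = 5000.00, centroid at (90.00, 145.00).
top flange: A = 130 × 28 = 3640.00, centroid at (90.00, 284.00).
ΣA = 12240.00 mm², ΣAx_c = 1101600.00 mm³, ΣAy_c = 1794760.00 mm³.
x_c = 1101600.00/12240.00 = 90.00 mm; y_c = 1794760.00/12240.00 = 146.63 mm.

x_c = 90.00 mm, y_c = 146.63 mm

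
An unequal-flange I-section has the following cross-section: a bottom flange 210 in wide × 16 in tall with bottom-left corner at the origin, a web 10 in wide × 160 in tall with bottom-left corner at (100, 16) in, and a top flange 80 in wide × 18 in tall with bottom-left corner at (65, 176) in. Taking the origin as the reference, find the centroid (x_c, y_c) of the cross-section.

x_c = 105.00 in, y_c = 69.83 in

bottom flange: A = 210 × 16 = 3360.00, centroid at (105.00, 8.00).
web: A = 10 × 160 = 1600.00, centroid at (105.00, 96.00).
top flange: A = 80 × 18 = 1440.00, centroid at (105.00, 185.00).
ΣA = 6400.00 in²
ΣAx_c = (3360.00)(105.00) + (1600.00)(105.00) + (1440.00)(105.00) = 672000.00 in³
ΣAy_c = (3360.00)(8.00) + (1600.00)(96.00) + (1440.00)(185.00) = 446880.00 in³
x_c = 672000.00 / 6400.00 = 105.00 in
y_c = 446880.00 / 6400.00 = 69.83 in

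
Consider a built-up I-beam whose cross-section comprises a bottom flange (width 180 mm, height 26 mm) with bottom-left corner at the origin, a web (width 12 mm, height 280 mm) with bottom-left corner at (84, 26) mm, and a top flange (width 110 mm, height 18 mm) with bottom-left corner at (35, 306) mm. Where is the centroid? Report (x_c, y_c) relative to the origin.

x_c = 90.00 mm, y_c = 123.98 mm

bottom flange: A = 180 × 26 = 4680.00, centroid at (90.00, 13.00).
web: A = 12 × 280 = 3360.00, centroid at (90.00, 166.00).
top flange: A = 110 × 18 = 1980.00, centroid at (90.00, 315.00).
ΣA = 10020.00 mm²
ΣAx_c = (4680.00)(90.00) + (3360.00)(90.00) + (1980.00)(90.00) = 901800.00 mm³
ΣAy_c = (4680.00)(13.00) + (3360.00)(166.00) + (1980.00)(315.00) = 1242300.00 mm³
x_c = 901800.00 / 10020.00 = 90.00 mm
y_c = 1242300.00 / 10020.00 = 123.98 mm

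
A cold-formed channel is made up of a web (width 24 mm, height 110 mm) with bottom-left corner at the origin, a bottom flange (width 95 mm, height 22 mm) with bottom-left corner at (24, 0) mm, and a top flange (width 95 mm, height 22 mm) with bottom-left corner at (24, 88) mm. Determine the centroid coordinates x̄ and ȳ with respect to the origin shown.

Part | A | x̄ᵢ | ȳᵢ | A·x̄ᵢ | A·ȳᵢ
web | 2640.00 | 12.00 | 55.00 | 31680.00 | 145200.00
bottom flange | 2090.00 | 71.50 | 11.00 | 149435.00 | 22990.00
top flange | 2090.00 | 71.50 | 99.00 | 149435.00 | 206910.00
Σ | 6820.00 |  |  | 330550.00 | 375100.00
x̄ = 330550.00 / 6820.00 = 48.47 mm
ȳ = 375100.00 / 6820.00 = 55.00 mm

x̄ = 48.47 mm, ȳ = 55.00 mm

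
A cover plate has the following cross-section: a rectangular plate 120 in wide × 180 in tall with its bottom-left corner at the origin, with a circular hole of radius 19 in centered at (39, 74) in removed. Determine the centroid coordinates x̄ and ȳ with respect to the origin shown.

plate: A = 120 × 180 = 21600.00, centroid at (60.00, 90.00).
hole: A = −π·19² = -1134.11, centroid at (39.00, 74.00).
ΣA = 20465.89 in²
ΣAx̄ = (21600.00)(60.00) + (-1134.11)(39.00) = 1251769.52 in³
ΣAȳ = (21600.00)(90.00) + (-1134.11)(74.00) = 1860075.49 in³
x̄ = 1251769.52 / 20465.89 = 61.16 in
ȳ = 1860075.49 / 20465.89 = 90.89 in

x̄ = 61.16 in, ȳ = 90.89 in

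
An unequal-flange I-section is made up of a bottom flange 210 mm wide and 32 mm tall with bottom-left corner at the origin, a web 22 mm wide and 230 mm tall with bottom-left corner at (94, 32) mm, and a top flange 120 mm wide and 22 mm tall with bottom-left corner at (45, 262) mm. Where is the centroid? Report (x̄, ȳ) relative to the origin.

x̄ = 105.00 mm, ȳ = 109.02 mm

bottom flange: A = 210 × 32 = 6720.00, centroid at (105.00, 16.00).
web: A = 22 × 230 = 5060.00, centroid at (105.00, 147.00).
top flange: A = 120 × 22 = 2640.00, centroid at (105.00, 273.00).
ΣA = 14420.00 mm², ΣAx̄ = 1514100.00 mm³, ΣAȳ = 1572060.00 mm³.
x̄ = 1514100.00/14420.00 = 105.00 mm; ȳ = 1572060.00/14420.00 = 109.02 mm.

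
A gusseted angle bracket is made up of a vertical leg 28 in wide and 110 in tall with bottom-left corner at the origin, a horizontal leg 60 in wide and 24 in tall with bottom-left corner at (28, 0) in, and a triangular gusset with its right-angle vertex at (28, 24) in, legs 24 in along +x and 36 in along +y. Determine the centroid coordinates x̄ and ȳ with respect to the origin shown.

vertical leg: A = 28 × 110 = 3080.00, centroid at (14.00, 55.00).
horizontal leg: A = 60 × 24 = 1440.00, centroid at (58.00, 12.00).
gusset: A = ½·24·36 = 432.00, centroid at (36.00, 36.00).
ΣA = 4952.00 in², ΣAx̄ = 142192.00 in³, ΣAȳ = 202232.00 in³.
x̄ = 142192.00/4952.00 = 28.71 in; ȳ = 202232.00/4952.00 = 40.84 in.

x̄ = 28.71 in, ȳ = 40.84 in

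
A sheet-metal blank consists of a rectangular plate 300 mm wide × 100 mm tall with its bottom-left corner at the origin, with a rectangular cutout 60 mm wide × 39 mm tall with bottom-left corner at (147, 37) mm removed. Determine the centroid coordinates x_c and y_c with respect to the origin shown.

plate: A = 300 × 100 = 30000.00, centroid at (150.00, 50.00).
hole: A = −(60 × 39) = -2340.00, centroid at (177.00, 56.50).
ΣA = 27660.00 mm²
ΣAx_c = (30000.00)(150.00) + (-2340.00)(177.00) = 4085820.00 mm³
ΣAy_c = (30000.00)(50.00) + (-2340.00)(56.50) = 1367790.00 mm³
x_c = 4085820.00 / 27660.00 = 147.72 mm
y_c = 1367790.00 / 27660.00 = 49.45 mm

x_c = 147.72 mm, y_c = 49.45 mm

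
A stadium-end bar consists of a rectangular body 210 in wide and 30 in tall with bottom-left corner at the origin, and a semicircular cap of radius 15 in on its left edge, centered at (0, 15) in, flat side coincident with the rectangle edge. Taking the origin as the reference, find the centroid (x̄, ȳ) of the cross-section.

rectangular body: A = 210 × 30 = 6300.00, centroid at (105.00, 15.00).
semicircular end: A = ½π·15² = 353.43, centroid at (-6.37, 15.00).
ΣA = 6653.43 in², ΣAx̄ = 659250.00 in³, ΣAȳ = 99801.44 in³.
x̄ = 659250.00/6653.43 = 99.08 in; ȳ = 99801.44/6653.43 = 15.00 in.

x̄ = 99.08 in, ȳ = 15.00 in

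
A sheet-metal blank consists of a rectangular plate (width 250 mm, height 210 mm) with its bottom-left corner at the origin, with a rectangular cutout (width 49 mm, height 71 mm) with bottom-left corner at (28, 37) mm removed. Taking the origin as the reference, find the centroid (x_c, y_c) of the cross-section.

Part | A | x̄ᵢ | ȳᵢ | A·x̄ᵢ | A·ȳᵢ
plate | 52500.00 | 125.00 | 105.00 | 6562500.00 | 5512500.00
hole | -3479.00 | 52.50 | 72.50 | -182647.50 | -252227.50
Σ | 49021.00 |  |  | 6379852.50 | 5260272.50
x_c = 6379852.50 / 49021.00 = 130.15 mm
y_c = 5260272.50 / 49021.00 = 107.31 mm

x_c = 130.15 mm, y_c = 107.31 mm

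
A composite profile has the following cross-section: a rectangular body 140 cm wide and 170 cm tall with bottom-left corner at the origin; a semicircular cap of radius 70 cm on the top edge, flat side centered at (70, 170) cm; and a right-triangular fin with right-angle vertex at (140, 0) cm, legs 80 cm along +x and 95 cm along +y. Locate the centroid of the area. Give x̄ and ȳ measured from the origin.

rectangular body: A = 140 × 170 = 23800.00, centroid at (70.00, 85.00).
semicircular top: A = ½π·70² = 7696.90, centroid at (70.00, 199.71).
triangular fin: A = ½·80·95 = 3800.00, centroid at (166.67, 31.67).
ΣA = 35296.90 cm², ΣAx̄ = 2838116.47 cm³, ΣAȳ = 3680473.34 cm³.
x̄ = 2838116.47/35296.90 = 80.41 cm; ȳ = 3680473.34/35296.90 = 104.27 cm.

x̄ = 80.41 cm, ȳ = 104.27 cm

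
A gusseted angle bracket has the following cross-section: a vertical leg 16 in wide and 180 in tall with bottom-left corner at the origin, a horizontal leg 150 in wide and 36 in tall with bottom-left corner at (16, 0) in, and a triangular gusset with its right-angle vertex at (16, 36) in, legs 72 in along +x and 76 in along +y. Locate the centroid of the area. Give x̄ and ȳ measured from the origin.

vertical leg: A = 16 × 180 = 2880.00, centroid at (8.00, 90.00).
horizontal leg: A = 150 × 36 = 5400.00, centroid at (91.00, 18.00).
gusset: A = ½·72·76 = 2736.00, centroid at (40.00, 61.33).
ΣA = 11016.00 in², ΣAx̄ = 623880.00 in³, ΣAȳ = 524208.00 in³.
x̄ = 623880.00/11016.00 = 56.63 in; ȳ = 524208.00/11016.00 = 47.59 in.

x̄ = 56.63 in, ȳ = 47.59 in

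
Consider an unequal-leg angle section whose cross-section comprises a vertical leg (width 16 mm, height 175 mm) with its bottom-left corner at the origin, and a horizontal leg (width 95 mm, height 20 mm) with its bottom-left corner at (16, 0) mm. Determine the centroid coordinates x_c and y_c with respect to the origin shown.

x_c = 30.44 mm, y_c = 56.17 mm

vertical leg: A = 16 × 175 = 2800.00, centroid at (8.00, 87.50).
horizontal leg: A = 95 × 20 = 1900.00, centroid at (63.50, 10.00).
ΣA = 4700.00 mm², ΣAx_c = 143050.00 mm³, ΣAy_c = 264000.00 mm³.
x_c = 143050.00/4700.00 = 30.44 mm; y_c = 264000.00/4700.00 = 56.17 mm.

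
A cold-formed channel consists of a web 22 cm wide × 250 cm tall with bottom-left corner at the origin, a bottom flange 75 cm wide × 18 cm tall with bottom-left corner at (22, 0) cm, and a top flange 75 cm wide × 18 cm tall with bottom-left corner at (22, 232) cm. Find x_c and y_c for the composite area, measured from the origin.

x_c = 26.97 cm, y_c = 125.00 cm

Part | A | x̄ᵢ | ȳᵢ | A·x̄ᵢ | A·ȳᵢ
web | 5500.00 | 11.00 | 125.00 | 60500.00 | 687500.00
bottom flange | 1350.00 | 59.50 | 9.00 | 80325.00 | 12150.00
top flange | 1350.00 | 59.50 | 241.00 | 80325.00 | 325350.00
Σ | 8200.00 |  |  | 221150.00 | 1025000.00
x_c = 221150.00 / 8200.00 = 26.97 cm
y_c = 1025000.00 / 8200.00 = 125.00 cm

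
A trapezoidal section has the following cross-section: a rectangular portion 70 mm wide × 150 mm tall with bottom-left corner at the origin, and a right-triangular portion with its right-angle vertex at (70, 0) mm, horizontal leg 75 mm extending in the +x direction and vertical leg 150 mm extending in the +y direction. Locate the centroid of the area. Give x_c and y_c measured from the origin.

rectangular portion: A = 70 × 150 = 10500.00, centroid at (35.00, 75.00).
triangular portion: A = ½·75·150 = 5625.00, centroid at (95.00, 50.00).
ΣA = 16125.00 mm², ΣAx_c = 901875.00 mm³, ΣAy_c = 1068750.00 mm³.
x_c = 901875.00/16125.00 = 55.93 mm; y_c = 1068750.00/16125.00 = 66.28 mm.

x_c = 55.93 mm, y_c = 66.28 mm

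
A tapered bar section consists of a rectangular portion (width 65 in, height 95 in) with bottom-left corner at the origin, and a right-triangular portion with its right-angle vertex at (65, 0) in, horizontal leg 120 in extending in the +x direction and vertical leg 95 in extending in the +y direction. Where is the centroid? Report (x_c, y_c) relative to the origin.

x_c = 67.30 in, y_c = 39.90 in

rectangular portion: A = 65 × 95 = 6175.00, centroid at (32.50, 47.50).
triangular portion: A = ½·120·95 = 5700.00, centroid at (105.00, 31.67).
ΣA = 11875.00 in²
ΣAx_c = (6175.00)(32.50) + (5700.00)(105.00) = 799187.50 in³
ΣAy_c = (6175.00)(47.50) + (5700.00)(31.67) = 473812.50 in³
x_c = 799187.50 / 11875.00 = 67.30 in
y_c = 473812.50 / 11875.00 = 39.90 in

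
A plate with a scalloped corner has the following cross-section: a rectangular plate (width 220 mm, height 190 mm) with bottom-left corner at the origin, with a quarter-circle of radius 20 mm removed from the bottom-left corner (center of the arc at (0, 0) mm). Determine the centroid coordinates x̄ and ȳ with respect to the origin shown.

x̄ = 110.77 mm, ȳ = 95.66 mm

plate: A = 220 × 190 = 41800.00, centroid at (110.00, 95.00).
removed quarter-circle: A = −¼π·20² = -314.16, centroid at (8.49, 8.49).
ΣA = 41485.84 mm²
ΣAx̄ = (41800.00)(110.00) + (-314.16)(8.49) = 4595333.33 mm³
ΣAȳ = (41800.00)(95.00) + (-314.16)(8.49) = 3968333.33 mm³
x̄ = 4595333.33 / 41485.84 = 110.77 mm
ȳ = 3968333.33 / 41485.84 = 95.66 mm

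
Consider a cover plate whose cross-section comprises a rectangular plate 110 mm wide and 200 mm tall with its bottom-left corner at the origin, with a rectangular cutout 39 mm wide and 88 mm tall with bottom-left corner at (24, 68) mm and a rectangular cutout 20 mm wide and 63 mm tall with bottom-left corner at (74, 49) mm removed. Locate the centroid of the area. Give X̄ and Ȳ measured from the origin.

X̄ = 55.17 mm, Ȳ = 99.04 mm

Part | A | x̄ᵢ | ȳᵢ | A·x̄ᵢ | A·ȳᵢ
plate | 22000.00 | 55.00 | 100.00 | 1210000.00 | 2200000.00
hole 1 | -3432.00 | 43.50 | 112.00 | -149292.00 | -384384.00
hole 2 | -1260.00 | 84.00 | 80.50 | -105840.00 | -101430.00
Σ | 17308.00 |  |  | 954868.00 | 1714186.00
X̄ = 954868.00 / 17308.00 = 55.17 mm
Ȳ = 1714186.00 / 17308.00 = 99.04 mm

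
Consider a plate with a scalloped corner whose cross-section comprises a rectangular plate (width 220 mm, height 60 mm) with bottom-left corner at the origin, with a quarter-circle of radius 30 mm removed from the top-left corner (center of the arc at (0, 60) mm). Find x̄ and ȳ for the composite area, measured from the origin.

plate: A = 220 × 60 = 13200.00, centroid at (110.00, 30.00).
removed quarter-circle: A = −¼π·30² = -706.86, centroid at (12.73, 47.27).
ΣA = 12493.14 mm², ΣAx̄ = 1443000.00 mm³, ΣAȳ = 362588.50 mm³.
x̄ = 1443000.00/12493.14 = 115.50 mm; ȳ = 362588.50/12493.14 = 29.02 mm.

x̄ = 115.50 mm, ȳ = 29.02 mm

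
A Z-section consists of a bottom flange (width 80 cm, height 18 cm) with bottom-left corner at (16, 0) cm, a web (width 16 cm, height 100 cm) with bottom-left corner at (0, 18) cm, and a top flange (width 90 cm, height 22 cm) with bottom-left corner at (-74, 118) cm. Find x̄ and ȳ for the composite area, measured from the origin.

Part | A | x̄ᵢ | ȳᵢ | A·x̄ᵢ | A·ȳᵢ
bottom flange | 1440.00 | 56.00 | 9.00 | 80640.00 | 12960.00
web | 1600.00 | 8.00 | 68.00 | 12800.00 | 108800.00
top flange | 1980.00 | -29.00 | 129.00 | -57420.00 | 255420.00
Σ | 5020.00 |  |  | 36020.00 | 377180.00
x̄ = 36020.00 / 5020.00 = 7.18 cm
ȳ = 377180.00 / 5020.00 = 75.14 cm

x̄ = 7.18 cm, ȳ = 75.14 cm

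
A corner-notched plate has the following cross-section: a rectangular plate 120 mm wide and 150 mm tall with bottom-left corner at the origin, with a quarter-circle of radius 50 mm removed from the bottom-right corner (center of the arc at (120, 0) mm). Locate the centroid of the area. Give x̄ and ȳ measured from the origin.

plate: A = 120 × 150 = 18000.00, centroid at (60.00, 75.00).
removed quarter-circle: A = −¼π·50² = -1963.50, centroid at (98.78, 21.22).
ΣA = 16036.50 mm²
ΣAx̄ = (18000.00)(60.00) + (-1963.50)(98.78) = 886047.22 mm³
ΣAȳ = (18000.00)(75.00) + (-1963.50)(21.22) = 1308333.33 mm³
x̄ = 886047.22 / 16036.50 = 55.25 mm
ȳ = 1308333.33 / 16036.50 = 81.58 mm

x̄ = 55.25 mm, ȳ = 81.58 mm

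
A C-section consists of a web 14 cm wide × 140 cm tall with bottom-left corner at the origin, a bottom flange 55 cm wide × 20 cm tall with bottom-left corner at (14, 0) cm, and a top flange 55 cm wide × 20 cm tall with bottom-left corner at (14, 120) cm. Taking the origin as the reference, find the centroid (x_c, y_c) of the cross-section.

x_c = 25.25 cm, y_c = 70.00 cm

Part | A | x̄ᵢ | ȳᵢ | A·x̄ᵢ | A·ȳᵢ
web | 1960.00 | 7.00 | 70.00 | 13720.00 | 137200.00
bottom flange | 1100.00 | 41.50 | 10.00 | 45650.00 | 11000.00
top flange | 1100.00 | 41.50 | 130.00 | 45650.00 | 143000.00
Σ | 4160.00 |  |  | 105020.00 | 291200.00
x_c = 105020.00 / 4160.00 = 25.25 cm
y_c = 291200.00 / 4160.00 = 70.00 cm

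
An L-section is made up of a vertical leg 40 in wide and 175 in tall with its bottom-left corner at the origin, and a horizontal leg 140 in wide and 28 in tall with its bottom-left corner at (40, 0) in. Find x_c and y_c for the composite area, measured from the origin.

vertical leg: A = 40 × 175 = 7000.00, centroid at (20.00, 87.50).
horizontal leg: A = 140 × 28 = 3920.00, centroid at (110.00, 14.00).
ΣA = 10920.00 in²
ΣAx_c = (7000.00)(20.00) + (3920.00)(110.00) = 571200.00 in³
ΣAy_c = (7000.00)(87.50) + (3920.00)(14.00) = 667380.00 in³
x_c = 571200.00 / 10920.00 = 52.31 in
y_c = 667380.00 / 10920.00 = 61.12 in

x_c = 52.31 in, y_c = 61.12 in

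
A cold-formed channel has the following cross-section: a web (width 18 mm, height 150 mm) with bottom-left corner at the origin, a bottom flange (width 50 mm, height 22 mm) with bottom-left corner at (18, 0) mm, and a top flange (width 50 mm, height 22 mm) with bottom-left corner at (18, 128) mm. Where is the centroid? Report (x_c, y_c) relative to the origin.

x_c = 24.27 mm, y_c = 75.00 mm

Part | A | x̄ᵢ | ȳᵢ | A·x̄ᵢ | A·ȳᵢ
web | 2700.00 | 9.00 | 75.00 | 24300.00 | 202500.00
bottom flange | 1100.00 | 43.00 | 11.00 | 47300.00 | 12100.00
top flange | 1100.00 | 43.00 | 139.00 | 47300.00 | 152900.00
Σ | 4900.00 |  |  | 118900.00 | 367500.00
x_c = 118900.00 / 4900.00 = 24.27 mm
y_c = 367500.00 / 4900.00 = 75.00 mm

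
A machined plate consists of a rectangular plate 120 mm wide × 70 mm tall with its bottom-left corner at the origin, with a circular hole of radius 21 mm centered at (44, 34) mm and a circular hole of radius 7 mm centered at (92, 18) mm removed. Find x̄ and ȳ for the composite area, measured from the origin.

Part | A | x̄ᵢ | ȳᵢ | A·x̄ᵢ | A·ȳᵢ
plate | 8400.00 | 60.00 | 35.00 | 504000.00 | 294000.00
hole 1 | -1385.44 | 44.00 | 34.00 | -60959.46 | -47105.04
hole 2 | -153.94 | 92.00 | 18.00 | -14162.30 | -2770.88
Σ | 6860.62 |  |  | 428878.24 | 244124.08
x̄ = 428878.24 / 6860.62 = 62.51 mm
ȳ = 244124.08 / 6860.62 = 35.58 mm

x̄ = 62.51 mm, ȳ = 35.58 mm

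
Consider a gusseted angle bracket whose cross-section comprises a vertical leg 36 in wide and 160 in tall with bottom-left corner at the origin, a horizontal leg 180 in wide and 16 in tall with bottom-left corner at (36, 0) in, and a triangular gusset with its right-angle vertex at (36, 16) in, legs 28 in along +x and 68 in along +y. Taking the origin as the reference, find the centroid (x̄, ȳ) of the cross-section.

x̄ = 53.14 in, ȳ = 54.28 in

Part | A | x̄ᵢ | ȳᵢ | A·x̄ᵢ | A·ȳᵢ
vertical leg | 5760.00 | 18.00 | 80.00 | 103680.00 | 460800.00
horizontal leg | 2880.00 | 126.00 | 8.00 | 362880.00 | 23040.00
gusset | 952.00 | 45.33 | 38.67 | 43157.33 | 36810.67
Σ | 9592.00 |  |  | 509717.33 | 520650.67
x̄ = 509717.33 / 9592.00 = 53.14 in
ȳ = 520650.67 / 9592.00 = 54.28 in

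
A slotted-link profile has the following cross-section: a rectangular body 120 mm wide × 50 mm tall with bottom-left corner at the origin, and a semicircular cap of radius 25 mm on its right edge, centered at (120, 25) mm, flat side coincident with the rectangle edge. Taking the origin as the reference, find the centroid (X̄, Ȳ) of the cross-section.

X̄ = 69.93 mm, Ȳ = 25.00 mm

Part | A | x̄ᵢ | ȳᵢ | A·x̄ᵢ | A·ȳᵢ
rectangular body | 6000.00 | 60.00 | 25.00 | 360000.00 | 150000.00
semicircular end | 981.75 | 130.61 | 25.00 | 128226.39 | 24543.69
Σ | 6981.75 |  |  | 488226.39 | 174543.69
X̄ = 488226.39 / 6981.75 = 69.93 mm
Ȳ = 174543.69 / 6981.75 = 25.00 mm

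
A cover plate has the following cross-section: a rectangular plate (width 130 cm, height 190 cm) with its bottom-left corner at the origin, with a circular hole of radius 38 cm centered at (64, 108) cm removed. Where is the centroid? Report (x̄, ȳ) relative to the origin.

Part | A | x̄ᵢ | ȳᵢ | A·x̄ᵢ | A·ȳᵢ
plate | 24700.00 | 65.00 | 95.00 | 1605500.00 | 2346500.00
hole | -4536.46 | 64.00 | 108.00 | -290333.43 | -489937.66
Σ | 20163.54 |  |  | 1315166.57 | 1856562.34
x̄ = 1315166.57 / 20163.54 = 65.22 cm
ȳ = 1856562.34 / 20163.54 = 92.08 cm

x̄ = 65.22 cm, ȳ = 92.08 cm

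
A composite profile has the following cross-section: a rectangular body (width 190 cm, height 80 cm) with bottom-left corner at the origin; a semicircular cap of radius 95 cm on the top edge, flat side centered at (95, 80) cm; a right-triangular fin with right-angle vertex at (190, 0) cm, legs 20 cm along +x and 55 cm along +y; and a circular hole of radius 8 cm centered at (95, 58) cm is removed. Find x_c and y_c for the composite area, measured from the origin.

x_c = 96.88 cm, y_c = 77.78 cm

rectangular body: A = 190 × 80 = 15200.00, centroid at (95.00, 40.00).
semicircular top: A = ½π·95² = 14176.44, centroid at (95.00, 120.32).
triangular fin: A = ½·20·55 = 550.00, centroid at (196.67, 18.33).
hole: A = −π·8² = -201.06, centroid at (95.00, 58.00).
ΣA = 29725.37 cm²
ΣAx_c = (15200.00)(95.00) + (14176.44)(95.00) + (550.00)(196.67) + (-201.06)(95.00) = 2879827.28 cm³
ΣAy_c = (15200.00)(40.00) + (14176.44)(120.32) + (550.00)(18.33) + (-201.06)(58.00) = 2312120.02 cm³
x_c = 2879827.28 / 29725.37 = 96.88 cm
y_c = 2312120.02 / 29725.37 = 77.78 cm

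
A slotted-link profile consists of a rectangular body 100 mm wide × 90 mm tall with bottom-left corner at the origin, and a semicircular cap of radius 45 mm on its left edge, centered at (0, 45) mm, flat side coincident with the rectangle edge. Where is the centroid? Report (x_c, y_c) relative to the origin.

Part | A | x̄ᵢ | ȳᵢ | A·x̄ᵢ | A·ȳᵢ
rectangular body | 9000.00 | 50.00 | 45.00 | 450000.00 | 405000.00
semicircular end | 3180.86 | -19.10 | 45.00 | -60750.00 | 143138.82
Σ | 12180.86 |  |  | 389250.00 | 548138.82
x_c = 389250.00 / 12180.86 = 31.96 mm
y_c = 548138.82 / 12180.86 = 45.00 mm

x_c = 31.96 mm, y_c = 45.00 mm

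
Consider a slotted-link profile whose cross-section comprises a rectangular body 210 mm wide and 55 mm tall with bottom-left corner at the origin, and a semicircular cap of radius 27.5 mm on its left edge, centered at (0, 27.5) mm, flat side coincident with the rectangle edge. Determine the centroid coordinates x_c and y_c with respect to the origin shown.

rectangular body: A = 210 × 55 = 11550.00, centroid at (105.00, 27.50).
semicircular end: A = ½π·27.5² = 1187.91, centroid at (-11.67, 27.50).
ΣA = 12737.91 mm², ΣAx_c = 1198885.42 mm³, ΣAy_c = 350292.65 mm³.
x_c = 1198885.42/12737.91 = 94.12 mm; y_c = 350292.65/12737.91 = 27.50 mm.

x_c = 94.12 mm, y_c = 27.50 mm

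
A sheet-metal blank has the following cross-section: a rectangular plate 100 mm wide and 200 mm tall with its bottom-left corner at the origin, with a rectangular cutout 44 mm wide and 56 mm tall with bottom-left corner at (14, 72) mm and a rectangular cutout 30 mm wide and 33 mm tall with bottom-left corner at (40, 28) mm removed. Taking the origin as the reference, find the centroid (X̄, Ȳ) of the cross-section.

plate: A = 100 × 200 = 20000.00, centroid at (50.00, 100.00).
hole 1: A = −(44 × 56) = -2464.00, centroid at (36.00, 100.00).
hole 2: A = −(30 × 33) = -990.00, centroid at (55.00, 44.50).
ΣA = 16546.00 mm², ΣAX̄ = 856846.00 mm³, ΣAȲ = 1709545.00 mm³.
X̄ = 856846.00/16546.00 = 51.79 mm; Ȳ = 1709545.00/16546.00 = 103.32 mm.

X̄ = 51.79 mm, Ȳ = 103.32 mm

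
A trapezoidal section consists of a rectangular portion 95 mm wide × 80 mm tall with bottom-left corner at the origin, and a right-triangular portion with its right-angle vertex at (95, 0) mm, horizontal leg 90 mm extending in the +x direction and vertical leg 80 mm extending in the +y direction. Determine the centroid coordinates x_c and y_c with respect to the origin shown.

x_c = 72.41 mm, y_c = 35.71 mm

rectangular portion: A = 95 × 80 = 7600.00, centroid at (47.50, 40.00).
triangular portion: A = ½·90·80 = 3600.00, centroid at (125.00, 26.67).
ΣA = 11200.00 mm², ΣAx_c = 811000.00 mm³, ΣAy_c = 400000.00 mm³.
x_c = 811000.00/11200.00 = 72.41 mm; y_c = 400000.00/11200.00 = 35.71 mm.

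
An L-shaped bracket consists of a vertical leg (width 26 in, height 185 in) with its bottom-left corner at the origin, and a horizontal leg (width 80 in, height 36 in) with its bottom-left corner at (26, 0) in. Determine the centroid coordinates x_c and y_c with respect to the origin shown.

vertical leg: A = 26 × 185 = 4810.00, centroid at (13.00, 92.50).
horizontal leg: A = 80 × 36 = 2880.00, centroid at (66.00, 18.00).
ΣA = 7690.00 in², ΣAx_c = 252610.00 in³, ΣAy_c = 496765.00 in³.
x_c = 252610.00/7690.00 = 32.85 in; y_c = 496765.00/7690.00 = 64.60 in.

x_c = 32.85 in, y_c = 64.60 in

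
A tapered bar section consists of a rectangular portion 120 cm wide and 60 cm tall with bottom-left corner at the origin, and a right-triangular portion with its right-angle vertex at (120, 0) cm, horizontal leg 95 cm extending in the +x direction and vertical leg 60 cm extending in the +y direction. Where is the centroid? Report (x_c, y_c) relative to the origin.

Part | A | x̄ᵢ | ȳᵢ | A·x̄ᵢ | A·ȳᵢ
rectangular portion | 7200.00 | 60.00 | 30.00 | 432000.00 | 216000.00
triangular portion | 2850.00 | 151.67 | 20.00 | 432250.00 | 57000.00
Σ | 10050.00 |  |  | 864250.00 | 273000.00
x_c = 864250.00 / 10050.00 = 86.00 cm
y_c = 273000.00 / 10050.00 = 27.16 cm

x_c = 86.00 cm, y_c = 27.16 cm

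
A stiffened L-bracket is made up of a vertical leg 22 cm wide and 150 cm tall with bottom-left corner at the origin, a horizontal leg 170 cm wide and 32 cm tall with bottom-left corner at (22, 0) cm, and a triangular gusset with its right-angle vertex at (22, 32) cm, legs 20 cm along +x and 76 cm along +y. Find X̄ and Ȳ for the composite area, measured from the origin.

X̄ = 67.39 cm, Ȳ = 39.80 cm

vertical leg: A = 22 × 150 = 3300.00, centroid at (11.00, 75.00).
horizontal leg: A = 170 × 32 = 5440.00, centroid at (107.00, 16.00).
gusset: A = ½·20·76 = 760.00, centroid at (28.67, 57.33).
ΣA = 9500.00 cm²
ΣAX̄ = (3300.00)(11.00) + (5440.00)(107.00) + (760.00)(28.67) = 640166.67 cm³
ΣAȲ = (3300.00)(75.00) + (5440.00)(16.00) + (760.00)(57.33) = 378113.33 cm³
X̄ = 640166.67 / 9500.00 = 67.39 cm
Ȳ = 378113.33 / 9500.00 = 39.80 cm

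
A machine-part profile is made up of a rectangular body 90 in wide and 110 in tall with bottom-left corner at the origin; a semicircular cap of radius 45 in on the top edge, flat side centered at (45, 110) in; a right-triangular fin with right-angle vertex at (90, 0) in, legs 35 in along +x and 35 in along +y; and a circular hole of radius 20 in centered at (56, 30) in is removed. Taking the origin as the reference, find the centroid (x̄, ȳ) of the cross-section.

rectangular body: A = 90 × 110 = 9900.00, centroid at (45.00, 55.00).
semicircular top: A = ½π·45² = 3180.86, centroid at (45.00, 129.10).
triangular fin: A = ½·35·35 = 612.50, centroid at (101.67, 11.67).
hole: A = −π·20² = -1256.64, centroid at (56.00, 30.00).
ΣA = 12436.73 in², ΣAx̄ = 580537.97 in³, ΣAȳ = 924591.60 in³.
x̄ = 580537.97/12436.73 = 46.68 in; ȳ = 924591.60/12436.73 = 74.34 in.

x̄ = 46.68 in, ȳ = 74.34 in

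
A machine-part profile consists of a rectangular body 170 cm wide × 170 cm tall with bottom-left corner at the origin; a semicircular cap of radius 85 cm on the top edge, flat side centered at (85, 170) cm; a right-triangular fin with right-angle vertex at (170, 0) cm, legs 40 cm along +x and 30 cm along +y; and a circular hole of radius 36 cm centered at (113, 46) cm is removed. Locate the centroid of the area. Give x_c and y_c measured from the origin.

x_c = 83.50 cm, y_c = 125.46 cm

rectangular body: A = 170 × 170 = 28900.00, centroid at (85.00, 85.00).
semicircular top: A = ½π·85² = 11349.00, centroid at (85.00, 206.08).
triangular fin: A = ½·40·30 = 600.00, centroid at (183.33, 10.00).
hole: A = −π·36² = -4071.50, centroid at (113.00, 46.00).
ΣA = 36777.50 cm², ΣAx_c = 3071085.33 cm³, ΣAy_c = 4613958.07 cm³.
x_c = 3071085.33/36777.50 = 83.50 cm; y_c = 4613958.07/36777.50 = 125.46 cm.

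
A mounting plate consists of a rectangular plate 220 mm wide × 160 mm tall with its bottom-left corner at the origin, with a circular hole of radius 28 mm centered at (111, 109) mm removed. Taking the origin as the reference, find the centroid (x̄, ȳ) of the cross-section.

plate: A = 220 × 160 = 35200.00, centroid at (110.00, 80.00).
hole: A = −π·28² = -2463.01, centroid at (111.00, 109.00).
ΣA = 32736.99 mm²
ΣAx̄ = (35200.00)(110.00) + (-2463.01)(111.00) = 3598606.04 mm³
ΣAȳ = (35200.00)(80.00) + (-2463.01)(109.00) = 2547532.06 mm³
x̄ = 3598606.04 / 32736.99 = 109.92 mm
ȳ = 2547532.06 / 32736.99 = 77.82 mm

x̄ = 109.92 mm, ȳ = 77.82 mm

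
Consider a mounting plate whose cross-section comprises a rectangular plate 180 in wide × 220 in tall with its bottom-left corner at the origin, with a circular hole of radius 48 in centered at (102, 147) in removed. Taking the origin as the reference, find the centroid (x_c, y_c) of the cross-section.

x_c = 87.32 in, y_c = 101.72 in

plate: A = 180 × 220 = 39600.00, centroid at (90.00, 110.00).
hole: A = −π·48² = -7238.23, centroid at (102.00, 147.00).
ΣA = 32361.77 in², ΣAx_c = 2825700.59 in³, ΣAy_c = 3291980.27 in³.
x_c = 2825700.59/32361.77 = 87.32 in; y_c = 3291980.27/32361.77 = 101.72 in.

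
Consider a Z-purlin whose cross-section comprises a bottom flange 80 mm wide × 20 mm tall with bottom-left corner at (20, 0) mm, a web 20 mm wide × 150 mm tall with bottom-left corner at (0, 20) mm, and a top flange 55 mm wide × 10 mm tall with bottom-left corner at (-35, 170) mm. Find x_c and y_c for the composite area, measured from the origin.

x_c = 23.67 mm, y_c = 77.14 mm

bottom flange: A = 80 × 20 = 1600.00, centroid at (60.00, 10.00).
web: A = 20 × 150 = 3000.00, centroid at (10.00, 95.00).
top flange: A = 55 × 10 = 550.00, centroid at (-7.50, 175.00).
ΣA = 5150.00 mm², ΣAx_c = 121875.00 mm³, ΣAy_c = 397250.00 mm³.
x_c = 121875.00/5150.00 = 23.67 mm; y_c = 397250.00/5150.00 = 77.14 mm.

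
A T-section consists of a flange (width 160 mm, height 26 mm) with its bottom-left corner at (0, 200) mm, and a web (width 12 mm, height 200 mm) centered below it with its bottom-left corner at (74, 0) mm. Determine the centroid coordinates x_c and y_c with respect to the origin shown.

x_c = 80.00 mm, y_c = 171.66 mm

web: A = 12 × 200 = 2400.00, centroid at (80.00, 100.00).
flange: A = 160 × 26 = 4160.00, centroid at (80.00, 213.00).
ΣA = 6560.00 mm², ΣAx_c = 524800.00 mm³, ΣAy_c = 1126080.00 mm³.
x_c = 524800.00/6560.00 = 80.00 mm; y_c = 1126080.00/6560.00 = 171.66 mm.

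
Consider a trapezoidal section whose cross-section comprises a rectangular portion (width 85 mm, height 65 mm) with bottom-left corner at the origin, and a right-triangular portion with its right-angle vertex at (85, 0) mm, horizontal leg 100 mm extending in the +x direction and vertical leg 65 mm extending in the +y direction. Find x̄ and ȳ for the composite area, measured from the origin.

rectangular portion: A = 85 × 65 = 5525.00, centroid at (42.50, 32.50).
triangular portion: A = ½·100·65 = 3250.00, centroid at (118.33, 21.67).
ΣA = 8775.00 mm²
ΣAx̄ = (5525.00)(42.50) + (3250.00)(118.33) = 619395.83 mm³
ΣAȳ = (5525.00)(32.50) + (3250.00)(21.67) = 249979.17 mm³
x̄ = 619395.83 / 8775.00 = 70.59 mm
ȳ = 249979.17 / 8775.00 = 28.49 mm

x̄ = 70.59 mm, ȳ = 28.49 mm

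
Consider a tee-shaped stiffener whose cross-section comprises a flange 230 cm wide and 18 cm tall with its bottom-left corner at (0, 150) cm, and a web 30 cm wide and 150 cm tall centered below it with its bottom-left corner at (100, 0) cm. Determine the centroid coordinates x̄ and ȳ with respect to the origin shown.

x̄ = 115.00 cm, ȳ = 115.25 cm

Part | A | x̄ᵢ | ȳᵢ | A·x̄ᵢ | A·ȳᵢ
web | 4500.00 | 115.00 | 75.00 | 517500.00 | 337500.00
flange | 4140.00 | 115.00 | 159.00 | 476100.00 | 658260.00
Σ | 8640.00 |  |  | 993600.00 | 995760.00
x̄ = 993600.00 / 8640.00 = 115.00 cm
ȳ = 995760.00 / 8640.00 = 115.25 cm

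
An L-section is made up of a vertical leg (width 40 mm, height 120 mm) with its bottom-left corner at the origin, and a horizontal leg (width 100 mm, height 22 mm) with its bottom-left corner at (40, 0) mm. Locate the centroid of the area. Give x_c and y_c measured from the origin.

x_c = 42.00 mm, y_c = 44.60 mm

vertical leg: A = 40 × 120 = 4800.00, centroid at (20.00, 60.00).
horizontal leg: A = 100 × 22 = 2200.00, centroid at (90.00, 11.00).
ΣA = 7000.00 mm², ΣAx_c = 294000.00 mm³, ΣAy_c = 312200.00 mm³.
x_c = 294000.00/7000.00 = 42.00 mm; y_c = 312200.00/7000.00 = 44.60 mm.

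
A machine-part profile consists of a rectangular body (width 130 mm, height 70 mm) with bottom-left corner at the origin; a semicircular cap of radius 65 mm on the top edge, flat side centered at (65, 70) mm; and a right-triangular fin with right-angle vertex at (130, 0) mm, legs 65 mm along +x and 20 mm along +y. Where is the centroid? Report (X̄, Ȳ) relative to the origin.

X̄ = 68.44 mm, Ȳ = 59.22 mm

rectangular body: A = 130 × 70 = 9100.00, centroid at (65.00, 35.00).
semicircular top: A = ½π·65² = 6636.61, centroid at (65.00, 97.59).
triangular fin: A = ½·65·20 = 650.00, centroid at (151.67, 6.67).
ΣA = 16386.61 mm², ΣAX̄ = 1121463.27 mm³, ΣAȲ = 970479.68 mm³.
X̄ = 1121463.27/16386.61 = 68.44 mm; Ȳ = 970479.68/16386.61 = 59.22 mm.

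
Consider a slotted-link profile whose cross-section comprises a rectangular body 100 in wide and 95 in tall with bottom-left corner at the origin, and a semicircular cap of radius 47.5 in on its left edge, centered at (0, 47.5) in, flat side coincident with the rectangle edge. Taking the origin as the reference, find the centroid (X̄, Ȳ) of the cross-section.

X̄ = 30.94 in, Ȳ = 47.50 in

rectangular body: A = 100 × 95 = 9500.00, centroid at (50.00, 47.50).
semicircular end: A = ½π·47.5² = 3544.11, centroid at (-20.16, 47.50).
ΣA = 13044.11 in²
ΣAX̄ = (9500.00)(50.00) + (3544.11)(-20.16) = 403552.08 in³
ΣAȲ = (9500.00)(47.50) + (3544.11)(47.50) = 619595.19 in³
X̄ = 403552.08 / 13044.11 = 30.94 in
Ȳ = 619595.19 / 13044.11 = 47.50 in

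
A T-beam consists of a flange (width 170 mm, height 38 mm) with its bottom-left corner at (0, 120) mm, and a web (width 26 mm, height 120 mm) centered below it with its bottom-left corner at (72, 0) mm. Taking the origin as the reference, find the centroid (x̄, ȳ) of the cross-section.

x̄ = 85.00 mm, ȳ = 113.27 mm

Part | A | x̄ᵢ | ȳᵢ | A·x̄ᵢ | A·ȳᵢ
web | 3120.00 | 85.00 | 60.00 | 265200.00 | 187200.00
flange | 6460.00 | 85.00 | 139.00 | 549100.00 | 897940.00
Σ | 9580.00 |  |  | 814300.00 | 1085140.00
x̄ = 814300.00 / 9580.00 = 85.00 mm
ȳ = 1085140.00 / 9580.00 = 113.27 mm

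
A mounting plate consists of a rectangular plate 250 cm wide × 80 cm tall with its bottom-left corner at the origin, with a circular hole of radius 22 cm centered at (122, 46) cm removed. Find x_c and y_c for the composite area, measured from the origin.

x_c = 125.25 cm, y_c = 39.51 cm

Part | A | x̄ᵢ | ȳᵢ | A·x̄ᵢ | A·ȳᵢ
plate | 20000.00 | 125.00 | 40.00 | 2500000.00 | 800000.00
hole | -1520.53 | 122.00 | 46.00 | -185504.76 | -69944.42
Σ | 18479.47 |  |  | 2314495.24 | 730055.58
x_c = 2314495.24 / 18479.47 = 125.25 cm
y_c = 730055.58 / 18479.47 = 39.51 cm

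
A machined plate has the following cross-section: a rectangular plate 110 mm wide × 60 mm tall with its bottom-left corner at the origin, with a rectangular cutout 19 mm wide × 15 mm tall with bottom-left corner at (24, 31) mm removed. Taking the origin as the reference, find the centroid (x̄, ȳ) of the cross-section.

x̄ = 55.97 mm, ȳ = 29.62 mm

plate: A = 110 × 60 = 6600.00, centroid at (55.00, 30.00).
hole: A = −(19 × 15) = -285.00, centroid at (33.50, 38.50).
ΣA = 6315.00 mm²
ΣAx̄ = (6600.00)(55.00) + (-285.00)(33.50) = 353452.50 mm³
ΣAȳ = (6600.00)(30.00) + (-285.00)(38.50) = 187027.50 mm³
x̄ = 353452.50 / 6315.00 = 55.97 mm
ȳ = 187027.50 / 6315.00 = 29.62 mm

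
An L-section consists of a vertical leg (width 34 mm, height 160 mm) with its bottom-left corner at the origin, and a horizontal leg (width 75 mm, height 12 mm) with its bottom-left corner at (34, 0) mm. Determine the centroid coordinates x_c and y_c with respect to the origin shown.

x_c = 24.74 mm, y_c = 69.50 mm

Part | A | x̄ᵢ | ȳᵢ | A·x̄ᵢ | A·ȳᵢ
vertical leg | 5440.00 | 17.00 | 80.00 | 92480.00 | 435200.00
horizontal leg | 900.00 | 71.50 | 6.00 | 64350.00 | 5400.00
Σ | 6340.00 |  |  | 156830.00 | 440600.00
x_c = 156830.00 / 6340.00 = 24.74 mm
y_c = 440600.00 / 6340.00 = 69.50 mm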